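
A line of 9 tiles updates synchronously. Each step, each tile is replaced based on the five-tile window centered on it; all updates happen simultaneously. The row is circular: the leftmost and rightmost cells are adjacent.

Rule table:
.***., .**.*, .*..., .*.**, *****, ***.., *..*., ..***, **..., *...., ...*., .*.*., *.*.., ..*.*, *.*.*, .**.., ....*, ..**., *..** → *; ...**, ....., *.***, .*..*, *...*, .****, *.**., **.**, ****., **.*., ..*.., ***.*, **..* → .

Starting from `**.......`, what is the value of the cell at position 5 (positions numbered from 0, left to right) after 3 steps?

step 1: ****...*.
step 2: ...**.***
step 3: *..**..**
position 5 holds .

.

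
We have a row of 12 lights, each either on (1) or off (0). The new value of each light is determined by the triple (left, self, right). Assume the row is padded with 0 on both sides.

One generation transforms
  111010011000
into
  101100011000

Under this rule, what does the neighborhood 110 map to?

1

At position 2 the neighborhood is 110; the next row has 1 there.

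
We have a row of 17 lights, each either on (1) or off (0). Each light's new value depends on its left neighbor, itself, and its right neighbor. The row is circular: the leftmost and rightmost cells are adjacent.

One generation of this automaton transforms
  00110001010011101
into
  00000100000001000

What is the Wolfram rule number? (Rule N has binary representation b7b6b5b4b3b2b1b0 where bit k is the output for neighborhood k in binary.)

129

position 13: 111 → 1  (bit 7 = 1)
position 3: 110 → 0  (bit 6 = 0)
position 8: 101 → 0  (bit 5 = 0)
position 0: 100 → 0  (bit 4 = 0)
position 2: 011 → 0  (bit 3 = 0)
position 7: 010 → 0  (bit 2 = 0)
position 1: 001 → 0  (bit 1 = 0)
position 5: 000 → 1  (bit 0 = 1)
bits b7..b0 = 10000001 = 129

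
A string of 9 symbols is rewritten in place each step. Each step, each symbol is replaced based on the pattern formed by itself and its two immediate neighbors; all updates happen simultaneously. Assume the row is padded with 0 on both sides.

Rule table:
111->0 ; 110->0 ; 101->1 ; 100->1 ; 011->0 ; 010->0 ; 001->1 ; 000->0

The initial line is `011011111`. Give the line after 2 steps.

011010000

step 1: 100100000
step 2: 011010000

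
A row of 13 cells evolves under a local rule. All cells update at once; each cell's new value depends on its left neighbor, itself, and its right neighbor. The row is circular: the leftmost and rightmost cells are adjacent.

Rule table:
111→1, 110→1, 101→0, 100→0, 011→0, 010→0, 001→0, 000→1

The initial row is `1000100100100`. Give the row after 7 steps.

1000101001111

step 1: 0010000000000
step 2: 1000111111111
step 3: 1010011111111
step 4: 1000001111111
step 5: 1011100111111
step 6: 1001100011111
step 7: 1000101001111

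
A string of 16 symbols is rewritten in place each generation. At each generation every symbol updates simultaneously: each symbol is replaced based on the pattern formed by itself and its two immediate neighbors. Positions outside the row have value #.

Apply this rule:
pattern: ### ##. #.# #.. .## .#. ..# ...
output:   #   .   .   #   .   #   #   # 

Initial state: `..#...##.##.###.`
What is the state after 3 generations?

generation 1: ######.......#..
generation 2: #####.##########
generation 3: ####...#########

####...#########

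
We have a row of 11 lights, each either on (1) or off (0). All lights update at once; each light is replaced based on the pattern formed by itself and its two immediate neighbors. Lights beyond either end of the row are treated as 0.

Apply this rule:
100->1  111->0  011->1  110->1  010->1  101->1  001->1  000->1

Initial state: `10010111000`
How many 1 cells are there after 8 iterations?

11111101111
10000111001
11111101111  (repeats iteration 1; period 2)
iteration 8: 10000111001
count of 1: 5

5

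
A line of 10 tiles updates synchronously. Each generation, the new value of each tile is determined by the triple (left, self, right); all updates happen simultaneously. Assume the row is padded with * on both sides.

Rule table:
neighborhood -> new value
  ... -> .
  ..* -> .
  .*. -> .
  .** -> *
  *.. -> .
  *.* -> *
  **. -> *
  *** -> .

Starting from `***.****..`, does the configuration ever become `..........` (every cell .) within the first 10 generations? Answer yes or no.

generation 1: ..***..*..
generation 2: ..*.*.....
generation 3: ...*......
generation 4: ..........
all cells are . at generation 4

yes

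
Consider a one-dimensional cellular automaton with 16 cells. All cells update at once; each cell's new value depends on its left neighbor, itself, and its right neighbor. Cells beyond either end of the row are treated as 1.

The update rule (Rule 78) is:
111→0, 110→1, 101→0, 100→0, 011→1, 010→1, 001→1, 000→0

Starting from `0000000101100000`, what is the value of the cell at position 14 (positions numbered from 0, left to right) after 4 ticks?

tick 1: 0000001101100001
tick 2: 0000011101100011
tick 3: 0000110101100110
tick 4: 0001110101101110
position 14 holds 1

1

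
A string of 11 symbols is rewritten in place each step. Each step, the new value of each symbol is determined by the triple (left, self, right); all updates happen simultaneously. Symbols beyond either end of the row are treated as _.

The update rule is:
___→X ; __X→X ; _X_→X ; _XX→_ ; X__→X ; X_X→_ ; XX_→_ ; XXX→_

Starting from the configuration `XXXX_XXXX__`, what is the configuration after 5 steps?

step 1: _________XX
step 2: XXXXXXXXX__
step 3: _________XX  (repeats step 1; period 2)
step 5: _________XX

_________XX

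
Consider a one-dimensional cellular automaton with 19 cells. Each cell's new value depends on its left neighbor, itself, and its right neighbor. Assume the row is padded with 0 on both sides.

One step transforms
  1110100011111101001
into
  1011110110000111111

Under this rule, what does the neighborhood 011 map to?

At position 0 the neighborhood is 011; the next row has 1 there.

1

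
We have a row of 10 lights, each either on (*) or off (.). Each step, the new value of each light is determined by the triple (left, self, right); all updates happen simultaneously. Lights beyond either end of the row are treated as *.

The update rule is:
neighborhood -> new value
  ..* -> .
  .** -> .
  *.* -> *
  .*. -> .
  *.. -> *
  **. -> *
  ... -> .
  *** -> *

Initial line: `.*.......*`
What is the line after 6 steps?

step 1: *.*.......
step 2: **.*......
step 3: ***.*.....
step 4: ****.*....
step 5: *****.*...
step 6: ******.*..

******.*..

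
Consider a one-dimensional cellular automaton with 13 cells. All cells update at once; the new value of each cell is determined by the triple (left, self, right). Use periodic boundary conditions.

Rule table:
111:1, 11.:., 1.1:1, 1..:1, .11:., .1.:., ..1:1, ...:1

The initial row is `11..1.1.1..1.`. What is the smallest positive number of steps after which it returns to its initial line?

2

step 1: ..11.1.1.11.1
step 2: 11..1.1.1..1.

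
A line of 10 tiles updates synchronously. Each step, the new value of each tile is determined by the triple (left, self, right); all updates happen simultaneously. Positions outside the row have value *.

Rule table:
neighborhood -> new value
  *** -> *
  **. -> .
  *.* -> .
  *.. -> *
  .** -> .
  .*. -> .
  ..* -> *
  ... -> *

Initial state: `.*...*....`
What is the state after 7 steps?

step 1: ..***.****
step 2: **.*...***
step 3: *...***.**
step 4: .***.*...*
step 5: ..*...***.
step 6: **.***.*..
step 7: *...*...**

*...*...**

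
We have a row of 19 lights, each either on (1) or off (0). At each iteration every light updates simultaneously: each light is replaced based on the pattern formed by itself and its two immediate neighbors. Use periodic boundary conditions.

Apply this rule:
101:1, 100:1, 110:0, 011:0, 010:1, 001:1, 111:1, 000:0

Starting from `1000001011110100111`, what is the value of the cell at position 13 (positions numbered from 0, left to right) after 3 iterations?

0100011101101111011
1110101010010110100
0101111111111001111
position 13 holds 0

0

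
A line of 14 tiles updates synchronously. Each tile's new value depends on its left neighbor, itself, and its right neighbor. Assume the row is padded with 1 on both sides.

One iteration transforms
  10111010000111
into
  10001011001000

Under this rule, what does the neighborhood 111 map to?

At position 3 the neighborhood is 111; the next row has 0 there.

0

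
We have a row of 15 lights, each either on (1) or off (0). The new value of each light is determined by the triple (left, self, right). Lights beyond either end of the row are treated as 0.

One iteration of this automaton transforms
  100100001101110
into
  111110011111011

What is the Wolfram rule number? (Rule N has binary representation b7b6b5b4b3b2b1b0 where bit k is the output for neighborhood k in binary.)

position 12: 111 → 0  (bit 7 = 0)
position 9: 110 → 1  (bit 6 = 1)
position 10: 101 → 1  (bit 5 = 1)
position 1: 100 → 1  (bit 4 = 1)
position 8: 011 → 1  (bit 3 = 1)
position 0: 010 → 1  (bit 2 = 1)
position 2: 001 → 1  (bit 1 = 1)
position 5: 000 → 0  (bit 0 = 0)
bits b7..b0 = 01111110 = 126

126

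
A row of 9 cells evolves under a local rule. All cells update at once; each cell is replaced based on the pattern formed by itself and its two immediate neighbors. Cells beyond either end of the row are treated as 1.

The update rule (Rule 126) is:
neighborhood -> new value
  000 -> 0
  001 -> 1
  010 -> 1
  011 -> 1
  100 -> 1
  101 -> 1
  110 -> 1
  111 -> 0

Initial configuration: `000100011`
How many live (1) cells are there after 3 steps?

101110110
111011111
001110000
count of 1: 3

3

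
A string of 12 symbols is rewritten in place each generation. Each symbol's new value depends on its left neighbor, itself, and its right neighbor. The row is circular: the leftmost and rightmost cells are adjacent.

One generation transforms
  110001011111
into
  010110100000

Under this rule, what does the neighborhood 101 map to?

1

At position 6 the neighborhood is 101; the next row has 1 there.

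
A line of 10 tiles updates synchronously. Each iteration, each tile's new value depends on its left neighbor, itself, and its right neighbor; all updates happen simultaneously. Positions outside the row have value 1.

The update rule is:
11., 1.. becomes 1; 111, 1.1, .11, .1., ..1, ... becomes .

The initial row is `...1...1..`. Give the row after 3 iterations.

1...1...1.
11...1....
.11...1...

.11...1...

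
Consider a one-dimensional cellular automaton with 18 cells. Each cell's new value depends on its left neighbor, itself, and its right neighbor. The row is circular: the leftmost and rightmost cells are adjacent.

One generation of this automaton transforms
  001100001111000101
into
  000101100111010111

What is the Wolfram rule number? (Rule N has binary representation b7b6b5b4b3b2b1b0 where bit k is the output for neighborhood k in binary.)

position 9: 111 → 1  (bit 7 = 1)
position 3: 110 → 1  (bit 6 = 1)
position 16: 101 → 1  (bit 5 = 1)
position 0: 100 → 0  (bit 4 = 0)
position 2: 011 → 0  (bit 3 = 0)
position 15: 010 → 1  (bit 2 = 1)
position 1: 001 → 0  (bit 1 = 0)
position 5: 000 → 1  (bit 0 = 1)
bits b7..b0 = 11100101 = 229

229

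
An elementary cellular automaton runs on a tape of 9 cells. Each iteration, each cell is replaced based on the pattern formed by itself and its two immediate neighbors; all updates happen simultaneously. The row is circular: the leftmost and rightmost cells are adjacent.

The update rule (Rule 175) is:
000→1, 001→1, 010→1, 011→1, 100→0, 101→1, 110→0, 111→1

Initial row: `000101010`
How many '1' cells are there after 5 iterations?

8

111111110
111111101
111111011
111110111
111101111
count of 1: 8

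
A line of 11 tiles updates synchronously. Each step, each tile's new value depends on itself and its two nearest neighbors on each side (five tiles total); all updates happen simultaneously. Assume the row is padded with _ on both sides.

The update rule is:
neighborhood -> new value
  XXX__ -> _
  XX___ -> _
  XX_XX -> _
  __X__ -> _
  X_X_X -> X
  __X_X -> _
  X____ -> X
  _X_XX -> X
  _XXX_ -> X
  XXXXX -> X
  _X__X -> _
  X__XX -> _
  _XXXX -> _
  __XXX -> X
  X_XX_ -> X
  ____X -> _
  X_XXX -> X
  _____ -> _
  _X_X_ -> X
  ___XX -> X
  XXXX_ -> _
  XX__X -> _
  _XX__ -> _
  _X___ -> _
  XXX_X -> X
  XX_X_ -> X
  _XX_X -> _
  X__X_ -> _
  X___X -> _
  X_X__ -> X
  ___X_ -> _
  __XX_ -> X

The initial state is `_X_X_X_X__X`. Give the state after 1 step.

__XXXXXX___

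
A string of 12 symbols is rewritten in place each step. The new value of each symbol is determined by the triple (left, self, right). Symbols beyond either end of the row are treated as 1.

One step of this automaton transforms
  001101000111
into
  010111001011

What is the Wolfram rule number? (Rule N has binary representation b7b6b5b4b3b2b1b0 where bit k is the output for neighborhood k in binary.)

230

position 10: 111 → 1  (bit 7 = 1)
position 3: 110 → 1  (bit 6 = 1)
position 4: 101 → 1  (bit 5 = 1)
position 0: 100 → 0  (bit 4 = 0)
position 2: 011 → 0  (bit 3 = 0)
position 5: 010 → 1  (bit 2 = 1)
position 1: 001 → 1  (bit 1 = 1)
position 7: 000 → 0  (bit 0 = 0)
bits b7..b0 = 11100110 = 230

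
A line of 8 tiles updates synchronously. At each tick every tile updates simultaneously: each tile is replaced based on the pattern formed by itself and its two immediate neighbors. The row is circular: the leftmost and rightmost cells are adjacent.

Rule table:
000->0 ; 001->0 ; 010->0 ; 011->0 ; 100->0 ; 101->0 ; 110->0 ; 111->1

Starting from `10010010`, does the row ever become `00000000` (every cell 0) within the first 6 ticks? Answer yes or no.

00000000
all cells are 0 at tick 1

yes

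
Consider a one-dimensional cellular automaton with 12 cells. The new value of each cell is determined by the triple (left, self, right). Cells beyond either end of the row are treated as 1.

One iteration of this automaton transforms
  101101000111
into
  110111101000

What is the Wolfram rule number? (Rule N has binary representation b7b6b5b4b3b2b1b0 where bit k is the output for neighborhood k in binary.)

118

position 10: 111 → 0  (bit 7 = 0)
position 0: 110 → 1  (bit 6 = 1)
position 1: 101 → 1  (bit 5 = 1)
position 6: 100 → 1  (bit 4 = 1)
position 2: 011 → 0  (bit 3 = 0)
position 5: 010 → 1  (bit 2 = 1)
position 8: 001 → 1  (bit 1 = 1)
position 7: 000 → 0  (bit 0 = 0)
bits b7..b0 = 01110110 = 118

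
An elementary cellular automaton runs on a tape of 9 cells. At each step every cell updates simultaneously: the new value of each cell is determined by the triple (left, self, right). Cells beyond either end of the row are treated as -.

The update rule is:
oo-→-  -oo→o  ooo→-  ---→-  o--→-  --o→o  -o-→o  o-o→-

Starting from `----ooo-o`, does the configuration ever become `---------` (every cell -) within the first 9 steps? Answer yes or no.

step 1: ---oo---o
step 2: --oo---oo
step 3: -oo---oo-
step 4: oo---oo--
step 5: o---oo---
step 6: o--oo----
step 7: o-oo-----
step 8: o-o------
step 9: o-o------
step 9 is o-o------, still not uniform -

no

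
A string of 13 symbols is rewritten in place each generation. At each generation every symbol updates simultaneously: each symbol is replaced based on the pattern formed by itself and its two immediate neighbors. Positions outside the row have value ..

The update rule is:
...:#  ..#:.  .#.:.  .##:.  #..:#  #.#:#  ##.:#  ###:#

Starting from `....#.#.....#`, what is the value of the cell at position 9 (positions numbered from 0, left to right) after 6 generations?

.

###..#.####..
.###..#.#####
..###..#.####
#..###..#.###
.#..###..#.##
..#..###..#.#
position 9 holds .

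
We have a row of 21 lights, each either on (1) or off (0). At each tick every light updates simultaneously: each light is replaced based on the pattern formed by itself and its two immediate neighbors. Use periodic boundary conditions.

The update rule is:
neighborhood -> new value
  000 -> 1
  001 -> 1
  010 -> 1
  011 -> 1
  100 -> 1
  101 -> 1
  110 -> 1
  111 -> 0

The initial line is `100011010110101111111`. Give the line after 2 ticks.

100000000000001111111

tick 1: 111111111111111000000
tick 2: 100000000000001111111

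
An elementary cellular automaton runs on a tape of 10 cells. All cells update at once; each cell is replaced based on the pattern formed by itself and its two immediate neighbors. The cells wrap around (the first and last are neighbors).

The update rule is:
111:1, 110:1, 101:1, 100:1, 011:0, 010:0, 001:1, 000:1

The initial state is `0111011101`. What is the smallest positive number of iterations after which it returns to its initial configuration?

10

1011101110
0101110111
1010111011
1101011101
1110101110
0111010111
1011101011
1101110101
1110111010
0111011101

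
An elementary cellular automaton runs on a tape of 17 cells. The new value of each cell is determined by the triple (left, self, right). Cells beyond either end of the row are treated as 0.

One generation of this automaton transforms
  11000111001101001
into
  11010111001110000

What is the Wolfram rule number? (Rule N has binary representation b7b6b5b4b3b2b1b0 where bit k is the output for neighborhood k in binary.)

233

position 6: 111 → 1  (bit 7 = 1)
position 1: 110 → 1  (bit 6 = 1)
position 12: 101 → 1  (bit 5 = 1)
position 2: 100 → 0  (bit 4 = 0)
position 0: 011 → 1  (bit 3 = 1)
position 13: 010 → 0  (bit 2 = 0)
position 4: 001 → 0  (bit 1 = 0)
position 3: 000 → 1  (bit 0 = 1)
bits b7..b0 = 11101001 = 233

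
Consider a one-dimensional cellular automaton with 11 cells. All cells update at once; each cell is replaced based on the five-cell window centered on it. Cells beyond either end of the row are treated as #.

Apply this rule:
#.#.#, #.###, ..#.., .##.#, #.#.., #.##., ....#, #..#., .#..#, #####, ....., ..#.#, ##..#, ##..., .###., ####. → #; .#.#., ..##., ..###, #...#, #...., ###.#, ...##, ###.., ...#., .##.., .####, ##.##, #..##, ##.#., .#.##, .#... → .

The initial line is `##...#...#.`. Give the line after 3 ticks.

#.#..#...#.
..####...#.
#...#.#..#.

#...#.#..#.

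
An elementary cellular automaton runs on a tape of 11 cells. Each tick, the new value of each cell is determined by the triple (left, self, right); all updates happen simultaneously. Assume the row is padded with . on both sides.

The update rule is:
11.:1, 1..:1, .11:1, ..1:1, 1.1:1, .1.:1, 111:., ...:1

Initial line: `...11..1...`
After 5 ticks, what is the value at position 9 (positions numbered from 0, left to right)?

1

11111111111
1.........1
11111111111  (repeats tick 1; period 2)
tick 5: 11111111111
position 9 holds 1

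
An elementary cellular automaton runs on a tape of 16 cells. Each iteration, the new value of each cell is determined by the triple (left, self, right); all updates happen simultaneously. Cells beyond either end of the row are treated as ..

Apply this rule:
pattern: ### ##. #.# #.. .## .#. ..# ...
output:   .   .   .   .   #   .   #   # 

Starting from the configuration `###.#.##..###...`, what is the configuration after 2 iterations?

..####..##..###.

#.....#..##...##
..####..##..###.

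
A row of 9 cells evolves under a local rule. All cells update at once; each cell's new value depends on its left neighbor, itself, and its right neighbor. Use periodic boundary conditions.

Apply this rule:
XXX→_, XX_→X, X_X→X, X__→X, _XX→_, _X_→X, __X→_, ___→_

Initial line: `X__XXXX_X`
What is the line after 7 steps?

XX____XX_
_XX____XX
X_XX____X
XX_XX____
_XX_XX___
__XX_XX__
___XX_XX_

___XX_XX_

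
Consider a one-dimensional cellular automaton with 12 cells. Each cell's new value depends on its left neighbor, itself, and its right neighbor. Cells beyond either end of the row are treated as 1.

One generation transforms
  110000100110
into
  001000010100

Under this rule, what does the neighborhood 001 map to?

0

At position 5 the neighborhood is 001; the next row has 0 there.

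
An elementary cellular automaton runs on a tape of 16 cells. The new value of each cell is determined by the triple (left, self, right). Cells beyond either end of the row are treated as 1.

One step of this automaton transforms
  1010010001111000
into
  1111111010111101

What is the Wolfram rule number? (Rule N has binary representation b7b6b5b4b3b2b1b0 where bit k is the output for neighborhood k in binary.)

position 10: 111 → 1  (bit 7 = 1)
position 0: 110 → 1  (bit 6 = 1)
position 1: 101 → 1  (bit 5 = 1)
position 3: 100 → 1  (bit 4 = 1)
position 9: 011 → 0  (bit 3 = 0)
position 2: 010 → 1  (bit 2 = 1)
position 4: 001 → 1  (bit 1 = 1)
position 7: 000 → 0  (bit 0 = 0)
bits b7..b0 = 11110110 = 246

246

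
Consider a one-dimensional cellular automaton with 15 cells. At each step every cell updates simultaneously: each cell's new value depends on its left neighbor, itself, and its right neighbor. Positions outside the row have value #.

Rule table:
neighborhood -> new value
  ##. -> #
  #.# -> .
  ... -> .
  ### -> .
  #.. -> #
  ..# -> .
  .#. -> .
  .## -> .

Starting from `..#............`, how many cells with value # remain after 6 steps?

#..#...........
##..#..........
.##..#.........
..##..#........
#..##..#.......
##..##..#......
count of #: 5

5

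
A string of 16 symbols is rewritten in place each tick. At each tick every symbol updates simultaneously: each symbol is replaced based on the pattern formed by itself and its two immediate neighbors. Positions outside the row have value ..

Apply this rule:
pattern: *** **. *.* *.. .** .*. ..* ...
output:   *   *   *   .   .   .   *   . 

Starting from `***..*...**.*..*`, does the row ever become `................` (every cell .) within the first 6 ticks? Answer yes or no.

no

.**.*...*.**..*.
*.**...*.*.*.*..
.*.*..*.*.*.*...
*.*..*.*.*.*....
.*..*.*.*.*.....
*..*.*.*.*......
tick 6 is *..*.*.*.*......, still not uniform .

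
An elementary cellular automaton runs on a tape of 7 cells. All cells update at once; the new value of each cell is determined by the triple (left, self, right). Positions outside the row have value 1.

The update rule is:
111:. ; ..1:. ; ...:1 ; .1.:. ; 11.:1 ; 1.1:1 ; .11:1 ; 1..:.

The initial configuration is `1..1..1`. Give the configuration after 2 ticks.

tick 1: 1.....1
tick 2: 1.111.1

1.111.1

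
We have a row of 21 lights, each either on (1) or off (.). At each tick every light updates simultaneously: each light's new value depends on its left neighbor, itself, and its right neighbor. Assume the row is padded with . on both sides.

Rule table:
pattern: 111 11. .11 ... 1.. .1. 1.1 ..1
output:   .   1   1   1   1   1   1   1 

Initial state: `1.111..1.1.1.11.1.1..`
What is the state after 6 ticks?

111.11111111111111111
1.111...............1
111.11111111111111111  (repeats tick 1; period 2)
tick 6: 1.111...............1

1.111...............1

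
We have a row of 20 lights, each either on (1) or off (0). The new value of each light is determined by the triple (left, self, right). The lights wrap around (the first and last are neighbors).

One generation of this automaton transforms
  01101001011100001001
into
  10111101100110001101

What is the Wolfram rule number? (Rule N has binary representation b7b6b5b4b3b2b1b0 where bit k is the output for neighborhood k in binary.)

116

position 10: 111 → 0  (bit 7 = 0)
position 2: 110 → 1  (bit 6 = 1)
position 0: 101 → 1  (bit 5 = 1)
position 5: 100 → 1  (bit 4 = 1)
position 1: 011 → 0  (bit 3 = 0)
position 4: 010 → 1  (bit 2 = 1)
position 6: 001 → 0  (bit 1 = 0)
position 13: 000 → 0  (bit 0 = 0)
bits b7..b0 = 01110100 = 116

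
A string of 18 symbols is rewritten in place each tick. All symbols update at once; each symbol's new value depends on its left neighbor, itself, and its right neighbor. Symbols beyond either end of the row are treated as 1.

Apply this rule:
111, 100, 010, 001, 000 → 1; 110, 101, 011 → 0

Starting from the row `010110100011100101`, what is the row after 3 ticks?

tick 1: 010000111101011100
tick 2: 011111011001001011
tick 3: 001110000111111001

001110000111111001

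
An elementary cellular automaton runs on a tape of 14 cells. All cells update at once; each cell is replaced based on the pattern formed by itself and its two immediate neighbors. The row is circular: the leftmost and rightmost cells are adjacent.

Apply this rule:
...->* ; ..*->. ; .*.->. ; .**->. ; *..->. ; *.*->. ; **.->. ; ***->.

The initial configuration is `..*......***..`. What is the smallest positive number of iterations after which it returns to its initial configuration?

*...****.....*
..*......***..

2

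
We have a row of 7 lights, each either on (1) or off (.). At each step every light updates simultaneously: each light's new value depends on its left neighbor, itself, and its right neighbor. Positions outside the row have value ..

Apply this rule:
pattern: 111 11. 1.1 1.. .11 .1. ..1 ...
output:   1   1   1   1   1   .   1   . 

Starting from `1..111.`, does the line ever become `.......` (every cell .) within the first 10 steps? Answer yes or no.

.111111
1111111
1111111  (fixed point — unchanged through step 10)
step 10 is 1111111, still not uniform .

no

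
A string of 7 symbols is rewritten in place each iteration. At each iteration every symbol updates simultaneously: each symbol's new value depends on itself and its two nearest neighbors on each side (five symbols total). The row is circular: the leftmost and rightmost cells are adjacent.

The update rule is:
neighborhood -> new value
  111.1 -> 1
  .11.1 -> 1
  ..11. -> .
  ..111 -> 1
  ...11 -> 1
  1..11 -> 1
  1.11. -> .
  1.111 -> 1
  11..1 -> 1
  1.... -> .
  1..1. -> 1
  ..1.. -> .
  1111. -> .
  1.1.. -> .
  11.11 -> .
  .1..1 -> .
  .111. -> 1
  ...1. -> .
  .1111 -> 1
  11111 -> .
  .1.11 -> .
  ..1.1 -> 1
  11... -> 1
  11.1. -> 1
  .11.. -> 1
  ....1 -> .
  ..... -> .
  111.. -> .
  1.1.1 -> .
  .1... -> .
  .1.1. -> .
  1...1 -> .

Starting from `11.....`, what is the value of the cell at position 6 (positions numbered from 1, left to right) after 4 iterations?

.

.11...1
..11..1
.1.111.
11.11.1
position 6 holds .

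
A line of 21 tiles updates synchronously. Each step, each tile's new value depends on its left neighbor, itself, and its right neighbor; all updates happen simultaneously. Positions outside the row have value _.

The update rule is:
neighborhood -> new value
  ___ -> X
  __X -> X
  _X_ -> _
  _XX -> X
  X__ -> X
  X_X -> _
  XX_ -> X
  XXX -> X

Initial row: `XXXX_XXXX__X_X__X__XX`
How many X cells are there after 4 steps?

XXXX_XXXXXX___XX_XXXX
XXXX_XXXXXXXXXXX_XXXX
XXXX_XXXXXXXXXXX_XXXX  (fixed point — unchanged through step 4)
count of X: 19

19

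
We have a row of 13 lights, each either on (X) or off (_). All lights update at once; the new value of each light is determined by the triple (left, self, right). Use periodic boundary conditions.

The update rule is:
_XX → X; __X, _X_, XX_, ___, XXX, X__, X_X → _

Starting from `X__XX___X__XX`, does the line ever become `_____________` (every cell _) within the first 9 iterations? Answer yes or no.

yes

iteration 1: ___X_______X_
iteration 2: _____________
all cells are _ at iteration 2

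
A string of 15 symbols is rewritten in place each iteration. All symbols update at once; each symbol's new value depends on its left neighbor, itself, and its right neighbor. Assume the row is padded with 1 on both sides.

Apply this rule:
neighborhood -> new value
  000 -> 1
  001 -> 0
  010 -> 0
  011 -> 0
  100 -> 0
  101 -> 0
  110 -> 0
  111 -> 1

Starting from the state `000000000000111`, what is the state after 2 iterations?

011111111110011
001111111100001

001111111100001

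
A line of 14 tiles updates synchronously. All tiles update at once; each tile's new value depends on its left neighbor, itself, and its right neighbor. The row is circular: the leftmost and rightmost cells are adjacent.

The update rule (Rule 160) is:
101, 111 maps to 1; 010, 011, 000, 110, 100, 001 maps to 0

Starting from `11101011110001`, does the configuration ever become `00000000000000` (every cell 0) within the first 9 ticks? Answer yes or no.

yes

11010101100000
00101010000000
00010100000000
00001000000000
00000000000000
all cells are 0 at tick 5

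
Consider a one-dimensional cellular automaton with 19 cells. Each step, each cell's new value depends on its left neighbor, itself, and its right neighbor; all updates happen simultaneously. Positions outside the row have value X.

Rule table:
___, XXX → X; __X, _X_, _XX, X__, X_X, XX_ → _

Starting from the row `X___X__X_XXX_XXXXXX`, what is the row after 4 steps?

step 1: __X_______X___XXXXX
step 2: ____XXXXX___X__XXXX
step 3: _XX__XXX__X_____XXX
step 4: ______X_____XXX__XX

______X_____XXX__XX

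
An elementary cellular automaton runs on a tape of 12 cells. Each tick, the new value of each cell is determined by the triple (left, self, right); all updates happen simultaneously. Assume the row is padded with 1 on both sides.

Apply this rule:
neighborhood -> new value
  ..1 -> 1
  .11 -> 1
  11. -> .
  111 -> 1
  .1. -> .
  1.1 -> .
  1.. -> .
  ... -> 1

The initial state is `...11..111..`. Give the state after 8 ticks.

.111..111..1
.11..111..11
.1..111..111
...111..1111
.1111..11111
.111..111111
.11..1111111
.1..11111111

.1..11111111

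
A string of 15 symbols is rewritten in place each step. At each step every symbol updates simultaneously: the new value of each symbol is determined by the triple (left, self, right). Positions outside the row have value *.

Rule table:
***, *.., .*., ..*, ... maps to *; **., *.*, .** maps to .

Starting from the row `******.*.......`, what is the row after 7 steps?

*****..********
****.**.*******
***......******
**.******.*****
*...****...****
.***.**.***.***
..*......*...**

..*......*...**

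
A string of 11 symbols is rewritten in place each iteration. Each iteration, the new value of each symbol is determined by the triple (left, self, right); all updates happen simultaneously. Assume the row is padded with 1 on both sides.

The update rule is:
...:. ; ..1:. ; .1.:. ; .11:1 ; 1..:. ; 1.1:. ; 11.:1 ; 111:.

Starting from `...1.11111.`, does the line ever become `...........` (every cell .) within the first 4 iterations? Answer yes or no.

.....1...1.
...........
all cells are . at iteration 2

yes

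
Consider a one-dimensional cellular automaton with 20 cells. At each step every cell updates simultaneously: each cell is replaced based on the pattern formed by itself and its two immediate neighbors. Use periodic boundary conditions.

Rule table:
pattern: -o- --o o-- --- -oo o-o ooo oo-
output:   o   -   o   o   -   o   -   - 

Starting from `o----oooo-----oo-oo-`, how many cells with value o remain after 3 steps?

step 1: oooo-----oooo---o--o
step 2: ----oooo-----oo-oo--
step 3: ooo-----oooo---o--oo
count of o: 10

10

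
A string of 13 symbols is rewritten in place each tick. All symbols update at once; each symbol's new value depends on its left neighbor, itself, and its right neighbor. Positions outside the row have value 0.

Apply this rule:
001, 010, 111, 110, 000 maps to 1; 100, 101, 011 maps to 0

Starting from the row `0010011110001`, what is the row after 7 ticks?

tick 1: 1110101110111
tick 2: 0110100110011
tick 3: 1010101010101
tick 4: 1010101010101  (fixed point — unchanged through tick 7)

1010101010101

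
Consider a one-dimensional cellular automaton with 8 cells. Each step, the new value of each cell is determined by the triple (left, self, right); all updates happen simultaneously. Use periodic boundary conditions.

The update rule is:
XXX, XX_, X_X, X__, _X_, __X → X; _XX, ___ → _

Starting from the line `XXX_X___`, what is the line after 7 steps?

_XXXXX_X
X_XXXXXX
XX_XXXXX
XXX_XXXX
XXXX_XXX
XXXXX_XX
XXXXXX_X

XXXXXX_X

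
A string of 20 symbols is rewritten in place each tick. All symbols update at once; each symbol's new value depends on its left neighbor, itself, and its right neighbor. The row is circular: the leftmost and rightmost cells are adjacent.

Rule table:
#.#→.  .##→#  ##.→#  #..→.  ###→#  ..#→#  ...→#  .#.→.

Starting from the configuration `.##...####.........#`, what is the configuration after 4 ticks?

###.######.########.

tick 1: .##.######.########.
tick 2: ###.######.########.
tick 3: ###.######.########.  (fixed point — unchanged through tick 4)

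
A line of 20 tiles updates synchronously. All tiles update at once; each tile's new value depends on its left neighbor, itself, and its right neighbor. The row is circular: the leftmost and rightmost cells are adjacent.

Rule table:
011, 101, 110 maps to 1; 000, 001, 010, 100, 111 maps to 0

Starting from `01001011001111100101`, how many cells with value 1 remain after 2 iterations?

10000111001000100010
00000101000000000001
count of 1: 3

3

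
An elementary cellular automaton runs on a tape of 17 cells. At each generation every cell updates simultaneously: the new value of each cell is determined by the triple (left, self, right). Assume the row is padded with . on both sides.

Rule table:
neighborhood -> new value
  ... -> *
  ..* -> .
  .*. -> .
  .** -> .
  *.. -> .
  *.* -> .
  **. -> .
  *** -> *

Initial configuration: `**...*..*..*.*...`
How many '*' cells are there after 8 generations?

9

...*...........**
**...*********...
...*..*******..**
**.....*****.....
...***..***..****
**..*....*....**.
......**...**....
*****....*....***
count of *: 9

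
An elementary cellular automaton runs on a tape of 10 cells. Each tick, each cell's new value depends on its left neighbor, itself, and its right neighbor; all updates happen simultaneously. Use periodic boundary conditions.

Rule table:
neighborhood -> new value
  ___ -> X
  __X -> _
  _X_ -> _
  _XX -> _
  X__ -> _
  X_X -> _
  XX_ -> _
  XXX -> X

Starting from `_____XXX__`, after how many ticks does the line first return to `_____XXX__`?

4

XXXX__X__X
XXX_______
_X__XXXXX_
_____XXX__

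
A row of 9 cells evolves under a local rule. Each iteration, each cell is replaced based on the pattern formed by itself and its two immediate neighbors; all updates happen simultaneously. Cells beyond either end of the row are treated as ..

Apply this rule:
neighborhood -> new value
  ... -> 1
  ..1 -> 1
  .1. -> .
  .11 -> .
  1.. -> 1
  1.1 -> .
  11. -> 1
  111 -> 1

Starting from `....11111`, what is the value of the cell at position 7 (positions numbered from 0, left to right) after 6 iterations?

1111.1111
.111..111
1.1111.11
...111..1
111.1111.
.11..1111
position 7 holds 1

1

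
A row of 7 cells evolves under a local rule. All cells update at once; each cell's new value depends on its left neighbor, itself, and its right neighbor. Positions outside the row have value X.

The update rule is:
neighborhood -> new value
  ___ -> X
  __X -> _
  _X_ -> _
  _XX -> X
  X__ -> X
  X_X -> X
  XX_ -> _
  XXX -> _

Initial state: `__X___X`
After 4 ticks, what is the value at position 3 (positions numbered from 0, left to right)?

X

X__XX_X
_X_X_XX
X_X_XX_
_X_XX_X
position 3 holds X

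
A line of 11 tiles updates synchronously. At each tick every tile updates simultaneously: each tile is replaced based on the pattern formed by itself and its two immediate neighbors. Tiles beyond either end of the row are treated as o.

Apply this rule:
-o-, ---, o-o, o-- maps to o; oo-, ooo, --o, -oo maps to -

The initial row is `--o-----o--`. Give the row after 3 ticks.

o-ooooo-oo-
-o-----o--o
oooooo-oo--

oooooo-oo--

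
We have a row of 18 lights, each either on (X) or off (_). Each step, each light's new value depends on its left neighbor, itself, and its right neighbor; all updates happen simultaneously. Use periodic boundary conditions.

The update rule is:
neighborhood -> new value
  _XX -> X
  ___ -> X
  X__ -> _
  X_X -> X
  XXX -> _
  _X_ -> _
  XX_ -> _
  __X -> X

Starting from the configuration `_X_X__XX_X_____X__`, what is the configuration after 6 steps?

XX_X__XX__XX__XX__

X_X__XX_X__XXXX__X
_X__XX_X__XX____XX
X__XX_X__XX__XXXX_
__XX_X__XX__XX___X
_XX_X__XX__XX__XX_
XX_X__XX__XX__XX__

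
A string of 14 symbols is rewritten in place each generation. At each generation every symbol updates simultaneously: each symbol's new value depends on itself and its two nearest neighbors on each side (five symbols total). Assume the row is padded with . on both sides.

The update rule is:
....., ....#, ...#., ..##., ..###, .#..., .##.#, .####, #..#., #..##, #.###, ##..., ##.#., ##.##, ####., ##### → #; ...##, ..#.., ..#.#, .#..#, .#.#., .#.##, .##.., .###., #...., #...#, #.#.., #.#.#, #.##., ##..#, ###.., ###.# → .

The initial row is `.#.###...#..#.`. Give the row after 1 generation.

#..#..#.#..#.#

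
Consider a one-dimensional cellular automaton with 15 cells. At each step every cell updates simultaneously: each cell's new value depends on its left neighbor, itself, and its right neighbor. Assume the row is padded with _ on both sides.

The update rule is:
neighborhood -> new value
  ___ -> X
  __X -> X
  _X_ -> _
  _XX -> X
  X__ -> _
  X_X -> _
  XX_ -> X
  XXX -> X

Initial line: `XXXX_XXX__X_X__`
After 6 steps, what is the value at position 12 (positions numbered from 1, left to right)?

step 1: XXXX_XXX_X____X
step 2: XXXX_XXX___XXX_
step 3: XXXX_XXX_XXXXX_
step 4: XXXX_XXX_XXXXX_  (fixed point — unchanged through step 6)
position 12 holds X

X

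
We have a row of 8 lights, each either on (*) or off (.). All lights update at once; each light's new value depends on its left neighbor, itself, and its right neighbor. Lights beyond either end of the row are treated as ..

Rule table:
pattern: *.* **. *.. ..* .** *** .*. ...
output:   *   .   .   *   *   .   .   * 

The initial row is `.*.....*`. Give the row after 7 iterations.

*..****.
..**....
***..***
*...**..
..***..*
***...*.
*...**..

*...**..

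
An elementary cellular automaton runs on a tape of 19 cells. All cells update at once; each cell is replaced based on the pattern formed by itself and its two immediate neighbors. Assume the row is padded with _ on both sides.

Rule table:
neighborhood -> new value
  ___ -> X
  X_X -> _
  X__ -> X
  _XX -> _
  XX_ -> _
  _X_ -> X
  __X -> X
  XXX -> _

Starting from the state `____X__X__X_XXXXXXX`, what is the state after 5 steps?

XXXXXXXXXXX________

step 1: XXXXXXXXXXX________
step 2: ___________XXXXXXXX
step 3: XXXXXXXXXXX________  (repeats step 1; period 2)
step 5: XXXXXXXXXXX________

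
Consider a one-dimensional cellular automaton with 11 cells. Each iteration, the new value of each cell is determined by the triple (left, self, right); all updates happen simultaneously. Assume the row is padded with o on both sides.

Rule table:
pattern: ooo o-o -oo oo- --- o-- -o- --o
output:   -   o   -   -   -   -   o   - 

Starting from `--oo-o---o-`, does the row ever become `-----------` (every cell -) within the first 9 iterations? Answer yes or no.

yes

iteration 1: ----oo---oo
iteration 2: -----------
all cells are - at iteration 2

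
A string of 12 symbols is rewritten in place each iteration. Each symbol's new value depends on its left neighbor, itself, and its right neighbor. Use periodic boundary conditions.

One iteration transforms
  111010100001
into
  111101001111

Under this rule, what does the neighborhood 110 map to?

1

At position 2 the neighborhood is 110; the next row has 1 there.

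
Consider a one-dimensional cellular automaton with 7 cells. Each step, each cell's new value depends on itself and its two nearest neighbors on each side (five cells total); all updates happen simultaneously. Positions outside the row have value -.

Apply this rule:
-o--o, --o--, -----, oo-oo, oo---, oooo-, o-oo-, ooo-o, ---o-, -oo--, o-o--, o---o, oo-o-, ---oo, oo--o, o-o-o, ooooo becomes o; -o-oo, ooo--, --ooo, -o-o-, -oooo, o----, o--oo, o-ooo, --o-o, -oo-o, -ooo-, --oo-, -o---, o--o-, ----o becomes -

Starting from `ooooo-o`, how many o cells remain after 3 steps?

5

--ooooo
-o--oo-
ooo--oo
count of o: 5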